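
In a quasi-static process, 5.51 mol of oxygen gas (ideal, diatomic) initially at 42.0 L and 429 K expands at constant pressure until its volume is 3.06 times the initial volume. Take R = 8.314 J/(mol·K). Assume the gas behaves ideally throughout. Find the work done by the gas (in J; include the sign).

P₁ = nRT₁/V₁ = 5.51×8.314×429/42.0 = 468 kPa.
Isobaric: P stays 468 kPa; V/T = const ⇒ T₂ = 1310 K, V₂ = 129 L.
W = PΔV = 468×(129−42.0) kPa·L = 40500 J.

40500 J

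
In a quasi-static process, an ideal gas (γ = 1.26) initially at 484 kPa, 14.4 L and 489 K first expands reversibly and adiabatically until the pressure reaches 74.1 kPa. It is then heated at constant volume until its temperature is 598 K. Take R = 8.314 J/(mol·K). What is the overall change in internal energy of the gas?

n = P₁V₁/(RT₁) = 484×14.4/(8.314×489) = 1.71 mol.
Step 1 — Adiabatic: T₂/T₁ = (P₂/P₁)^((γ−1)/γ) ⇒ T₂ = 489×(0.153)^0.206 = 332 K; V₂ = 63.9 L.
ΔU = nCvΔT = 1.71×32.0×(332−489) = -8610 J.
Q = 0 for an adiabatic process, so W = −ΔU = 8610 J.
State after step 1: P = 74.1 kPa, V = 63.9 L, T = 332 K.
Step 2 — Isochoric: V stays 63.9 L; P/T = const ⇒ T₂ = 598 K, P₂ = 133 kPa.
W = 0 (no volume change).
ΔU = nCvΔT = 1.71×32.0×(598−332) = 14600 J.
Q = ΔU = 14600 J.
Net over both steps: W = 8610 J, Q = 14600 J, ΔU = 5980 J.

5980 J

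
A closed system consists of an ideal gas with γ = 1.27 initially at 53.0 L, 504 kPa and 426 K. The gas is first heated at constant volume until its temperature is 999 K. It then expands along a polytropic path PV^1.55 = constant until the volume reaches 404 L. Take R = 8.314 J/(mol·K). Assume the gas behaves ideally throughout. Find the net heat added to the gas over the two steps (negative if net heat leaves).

n = P₁V₁/(RT₁) = 504×53.0/(8.314×426) = 7.54 mol.
Step 1 — Isochoric: V stays 53.0 L; P/T = const ⇒ T₂ = 999 K, P₂ = 1180 kPa.
W = 0 (no volume change).
ΔU = nCvΔT = 7.54×30.8×(999−426) = 133000 J.
Q = ΔU = 133000 J.
State after step 1: P = 1180 kPa, V = 53.0 L, T = 999 K.
Step 2 — Polytropic n=1.55: T₂ = T₁(V₁/V₂)^(n−1) = 999×(0.131)^0.55 = 327 K; P₂ = P₁(V₁/V₂)^n = 50.7 kPa.
W = (P₁V₁−P₂V₂)/(n−1) = (1180×53.0−50.7×404)/0.55 = 76600 J.
ΔU = nCvΔT = 7.54×30.8×(327−999) = -156000 J.
Q = ΔU + W = -79500 J.
Net over both steps: W = 76600 J, Q = 53600 J, ΔU = -23000 J.

53600 J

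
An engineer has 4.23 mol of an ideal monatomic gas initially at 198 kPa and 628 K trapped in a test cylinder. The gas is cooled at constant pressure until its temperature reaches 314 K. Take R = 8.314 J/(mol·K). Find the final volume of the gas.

55.8 L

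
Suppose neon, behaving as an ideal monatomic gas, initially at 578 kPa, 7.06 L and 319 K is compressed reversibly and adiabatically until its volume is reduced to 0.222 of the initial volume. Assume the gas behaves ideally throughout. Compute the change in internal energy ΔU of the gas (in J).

10600 J

n = P₁V₁/(RT₁) = 578×7.06/(8.314×319) = 1.54 mol.
Adiabatic: TV^(γ−1) = const ⇒ T₂ = 319×(4.50)^0.667 = 870 K; PV^γ = const ⇒ P₂ = 7100 kPa.
For an ideal gas ΔU = nCvΔT with Cv = (3/2)R = 12.5 J/(mol·K).
ΔU = 1.54×12.5×(870−319) = 10600 J.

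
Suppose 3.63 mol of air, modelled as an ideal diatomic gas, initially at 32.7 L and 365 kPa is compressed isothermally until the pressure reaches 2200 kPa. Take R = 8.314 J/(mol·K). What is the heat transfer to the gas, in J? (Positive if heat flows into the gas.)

-21400 J

T₁ = P₁V₁/(nR) = 365×32.7/(3.63×8.314) = 395 K.
Isothermal: T stays 395 K; PV = const ⇒ V₂ = 5.43 L, P₂ = 2200 kPa.
ΔU = 0 (ideal gas, T constant).
W = nRT ln(V₂/V₁) = 3.63×8.314×395×ln(0.166) = -21400 J.
Q = ΔU + W = -21400 J.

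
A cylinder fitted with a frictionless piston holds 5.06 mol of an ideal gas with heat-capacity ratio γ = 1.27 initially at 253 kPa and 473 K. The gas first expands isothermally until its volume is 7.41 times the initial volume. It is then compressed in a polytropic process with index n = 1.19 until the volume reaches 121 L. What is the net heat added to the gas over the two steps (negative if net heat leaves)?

29100 J

V₁ = nRT₁/P₁ = 5.06×8.314×473/253 = 78.7 L.
Step 1 — Isothermal: T stays 473 K; PV = const ⇒ V₂ = 583 L, P₂ = 34.1 kPa.
ΔU = 0 (ideal gas, T constant).
W = nRT ln(V₂/V₁) = 5.06×8.314×473×ln(7.41) = 39900 J.
Q = ΔU + W = 39900 J.
State after step 1: P = 34.1 kPa, V = 583 L, T = 473 K.
Step 2 — Polytropic n=1.19: T₂ = T₁(V₁/V₂)^(n−1) = 473×(4.82)^0.19 = 638 K; P₂ = P₁(V₁/V₂)^n = 222 kPa.
W = (P₁V₁−P₂V₂)/(n−1) = (34.1×583−222×121)/0.19 = -36500 J.
ΔU = nCvΔT = 5.06×30.8×(638−473) = 25700 J.
Q = ΔU + W = -10800 J.
Net over both steps: W = 3400 J, Q = 29100 J, ΔU = 25700 J.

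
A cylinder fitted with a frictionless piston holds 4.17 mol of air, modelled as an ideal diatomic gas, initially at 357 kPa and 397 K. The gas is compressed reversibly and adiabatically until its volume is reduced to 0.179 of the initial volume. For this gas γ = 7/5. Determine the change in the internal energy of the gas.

V₁ = nRT₁/P₁ = 4.17×8.314×397/357 = 38.6 L.
Adiabatic: TV^(γ−1) = const ⇒ T₂ = 397×(5.59)^0.400 = 790 K; PV^γ = const ⇒ P₂ = 3970 kPa.
For an ideal gas ΔU = nCvΔT with Cv = (5/2)R = 20.8 J/(mol·K).
ΔU = 4.17×20.8×(790−397) = 34100 J.

34100 J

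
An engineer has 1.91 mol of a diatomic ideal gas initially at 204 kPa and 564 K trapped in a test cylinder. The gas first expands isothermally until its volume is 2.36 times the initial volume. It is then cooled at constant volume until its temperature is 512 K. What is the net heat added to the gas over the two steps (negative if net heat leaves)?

5630 J

V₁ = nRT₁/P₁ = 1.91×8.314×564/204 = 43.9 L.
Step 1 — Isothermal: T stays 564 K; PV = const ⇒ V₂ = 104 L, P₂ = 86.4 kPa.
ΔU = 0 (ideal gas, T constant).
W = nRT ln(V₂/V₁) = 1.91×8.314×564×ln(2.36) = 7690 J.
Q = ΔU + W = 7690 J.
State after step 1: P = 86.4 kPa, V = 104 L, T = 564 K.
Step 2 — Isochoric: V stays 104 L; P/T = const ⇒ T₂ = 512 K, P₂ = 78.5 kPa.
W = 0 (no volume change).
ΔU = nCvΔT = 1.91×20.8×(512−564) = -2060 J.
Q = ΔU = -2060 J.
Net over both steps: W = 7690 J, Q = 5630 J, ΔU = -2060 J.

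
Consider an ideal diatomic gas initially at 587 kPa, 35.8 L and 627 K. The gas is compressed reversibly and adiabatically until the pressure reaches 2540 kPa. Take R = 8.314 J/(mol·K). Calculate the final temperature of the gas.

Adiabatic: T₂/T₁ = (P₂/P₁)^((γ−1)/γ) ⇒ T₂ = 627×(4.33)^0.286 = 953 K; V₂ = 12.6 L.

953 K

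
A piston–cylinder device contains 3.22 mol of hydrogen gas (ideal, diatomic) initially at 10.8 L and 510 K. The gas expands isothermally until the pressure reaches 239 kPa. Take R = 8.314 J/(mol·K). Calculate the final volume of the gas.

P₁ = nRT₁/V₁ = 3.22×8.314×510/10.8 = 1260 kPa.
Isothermal: T stays 510 K; PV = const ⇒ V₂ = 57.1 L, P₂ = 239 kPa.

57.1 L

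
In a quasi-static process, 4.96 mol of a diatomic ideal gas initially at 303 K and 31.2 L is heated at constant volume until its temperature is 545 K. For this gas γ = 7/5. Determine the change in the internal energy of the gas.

24900 J

P₁ = nRT₁/V₁ = 4.96×8.314×303/31.2 = 400 kPa.
Isochoric: V stays 31.2 L; P/T = const ⇒ T₂ = 545 K, P₂ = 720 kPa.
For an ideal gas ΔU = nCvΔT with Cv = (5/2)R = 20.8 J/(mol·K).
ΔU = 4.96×20.8×(545−303) = 24900 J.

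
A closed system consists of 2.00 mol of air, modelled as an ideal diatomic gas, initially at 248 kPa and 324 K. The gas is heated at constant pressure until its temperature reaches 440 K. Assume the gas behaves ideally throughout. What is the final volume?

V₁ = nRT₁/P₁ = 2.00×8.314×324/248 = 21.7 L.
Isobaric: P stays 248 kPa; V/T = const ⇒ T₂ = 440 K, V₂ = 29.5 L.

29.5 L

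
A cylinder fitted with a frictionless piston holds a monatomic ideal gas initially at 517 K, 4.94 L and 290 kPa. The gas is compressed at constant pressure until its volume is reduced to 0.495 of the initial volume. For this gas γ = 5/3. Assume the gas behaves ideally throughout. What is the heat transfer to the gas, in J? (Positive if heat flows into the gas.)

-1810 J

n = P₁V₁/(RT₁) = 290×4.94/(8.314×517) = 0.333 mol.
Isobaric: P stays 290 kPa; V/T = const ⇒ T₂ = 256 K, V₂ = 2.45 L.
W = PΔV = 290×(2.45−4.94) kPa·L = -723 J.
ΔU = nCvΔT = 0.333×12.5×(256−517) = -1090 J.
Q = ΔU + W = nCpΔT = -1810 J.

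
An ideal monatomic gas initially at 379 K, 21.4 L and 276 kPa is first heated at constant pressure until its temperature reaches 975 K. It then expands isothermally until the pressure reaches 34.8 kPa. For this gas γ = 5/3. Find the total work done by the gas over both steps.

40800 J

n = P₁V₁/(RT₁) = 276×21.4/(8.314×379) = 1.87 mol.
Step 1 — Isobaric: P stays 276 kPa; V/T = const ⇒ T₂ = 975 K, V₂ = 55.1 L.
W = PΔV = 276×(55.1−21.4) kPa·L = 9290 J.
ΔU = nCvΔT = 1.87×12.5×(975−379) = 13900 J.
Q = ΔU + W = nCpΔT = 23200 J.
State after step 1: P = 276 kPa, V = 55.1 L, T = 975 K.
Step 2 — Isothermal: T stays 975 K; PV = const ⇒ V₂ = 437 L, P₂ = 34.8 kPa.
ΔU = 0 (ideal gas, T constant).
W = nRT ln(V₂/V₁) = 1.87×8.314×975×ln(7.93) = 31500 J.
Q = ΔU + W = 31500 J.
Net over both steps: W = 40800 J, Q = 54700 J, ΔU = 13900 J.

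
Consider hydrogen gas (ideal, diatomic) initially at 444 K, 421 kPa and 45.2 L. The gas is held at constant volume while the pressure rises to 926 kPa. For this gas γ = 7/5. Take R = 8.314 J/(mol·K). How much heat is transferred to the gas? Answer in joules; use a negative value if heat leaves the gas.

n = P₁V₁/(RT₁) = 421×45.2/(8.314×444) = 5.15 mol.
Isochoric: V stays 45.2 L; P/T = const ⇒ T₂ = 977 K, P₂ = 926 kPa.
W = 0 (no volume change).
ΔU = nCvΔT = 5.15×20.8×(977−444) = 57100 J.
Q = ΔU = 57100 J.

57100 J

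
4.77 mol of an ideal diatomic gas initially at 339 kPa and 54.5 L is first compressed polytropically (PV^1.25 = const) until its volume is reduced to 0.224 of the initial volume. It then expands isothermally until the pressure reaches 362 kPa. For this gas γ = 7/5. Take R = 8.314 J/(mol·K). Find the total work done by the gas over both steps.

14900 J

T₁ = P₁V₁/(nR) = 339×54.5/(4.77×8.314) = 466 K.
Step 1 — Polytropic n=1.25: T₂ = T₁(V₁/V₂)^(n−1) = 466×(4.46)^0.25 = 677 K; P₂ = P₁(V₁/V₂)^n = 2200 kPa.
W = (P₁V₁−P₂V₂)/(n−1) = (339×54.5−2200×12.2)/0.25 = -33500 J.
ΔU = nCvΔT = 4.77×20.8×(677−466) = 21000 J.
Q = ΔU + W = -12600 J.
State after step 1: P = 2200 kPa, V = 12.2 L, T = 677 K.
Step 2 — Isothermal: T stays 677 K; PV = const ⇒ V₂ = 74.2 L, P₂ = 362 kPa.
ΔU = 0 (ideal gas, T constant).
W = nRT ln(V₂/V₁) = 4.77×8.314×677×ln(6.08) = 48500 J.
Q = ΔU + W = 48500 J.
Net over both steps: W = 14900 J, Q = 35900 J, ΔU = 21000 J.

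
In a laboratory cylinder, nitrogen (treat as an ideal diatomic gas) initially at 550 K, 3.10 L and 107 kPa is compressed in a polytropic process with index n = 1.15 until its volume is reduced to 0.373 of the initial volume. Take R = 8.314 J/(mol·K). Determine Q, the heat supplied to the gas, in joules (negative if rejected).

n = P₁V₁/(RT₁) = 107×3.10/(8.314×550) = 0.0725 mol.
Polytropic n=1.15: T₂ = T₁(V₁/V₂)^(n−1) = 550×(2.68)^0.15 = 638 K; P₂ = P₁(V₁/V₂)^n = 333 kPa.
W = (P₁V₁−P₂V₂)/(n−1) = (107×3.10−333×1.16)/0.15 = -353 J.
ΔU = nCvΔT = 0.0725×20.8×(638−550) = 132 J.
Q = ΔU + W = -220 J.

-220 J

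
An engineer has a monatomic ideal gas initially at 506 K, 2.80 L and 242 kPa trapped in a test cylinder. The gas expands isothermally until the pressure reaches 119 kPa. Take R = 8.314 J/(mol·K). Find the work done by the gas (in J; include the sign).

481 J

n = P₁V₁/(RT₁) = 242×2.80/(8.314×506) = 0.161 mol.
Isothermal: T stays 506 K; PV = const ⇒ V₂ = 5.69 L, P₂ = 119 kPa.
W = nRT ln(V₂/V₁) = 0.161×8.314×506×ln(2.03) = 481 J.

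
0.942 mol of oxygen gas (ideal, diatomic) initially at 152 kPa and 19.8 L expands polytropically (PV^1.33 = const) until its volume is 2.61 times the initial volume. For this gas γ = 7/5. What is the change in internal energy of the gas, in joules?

T₁ = P₁V₁/(nR) = 152×19.8/(0.942×8.314) = 384 K.
Polytropic n=1.33: T₂ = T₁(V₁/V₂)^(n−1) = 384×(0.383)^0.33 = 280 K; P₂ = P₁(V₁/V₂)^n = 42.4 kPa.
For an ideal gas ΔU = nCvΔT with Cv = (5/2)R = 20.8 J/(mol·K).
ΔU = 0.942×20.8×(280−384) = -2040 J.

-2040 J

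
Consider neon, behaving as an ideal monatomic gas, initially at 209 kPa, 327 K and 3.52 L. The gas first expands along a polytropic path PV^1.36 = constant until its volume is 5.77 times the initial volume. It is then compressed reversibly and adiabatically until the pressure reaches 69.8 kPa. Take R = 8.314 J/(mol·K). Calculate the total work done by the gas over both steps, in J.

561 J

n = P₁V₁/(RT₁) = 209×3.52/(8.314×327) = 0.271 mol.
Step 1 — Polytropic n=1.36: T₂ = T₁(V₁/V₂)^(n−1) = 327×(0.173)^0.36 = 174 K; P₂ = P₁(V₁/V₂)^n = 19.3 kPa.
W = (P₁V₁−P₂V₂)/(n−1) = (209×3.52−19.3×20.3)/0.36 = 956 J.
ΔU = nCvΔT = 0.271×12.5×(174−327) = -516 J.
Q = ΔU + W = 440 J.
State after step 1: P = 19.3 kPa, V = 20.3 L, T = 174 K.
Step 2 — Adiabatic: T₂/T₁ = (P₂/P₁)^((γ−1)/γ) ⇒ T₂ = 174×(3.62)^0.400 = 291 K; V₂ = 9.38 L.
ΔU = nCvΔT = 0.271×12.5×(291−174) = 395 J.
Q = 0 for an adiabatic process, so W = −ΔU = -395 J.
Net over both steps: W = 561 J, Q = 440 J, ΔU = -121 J.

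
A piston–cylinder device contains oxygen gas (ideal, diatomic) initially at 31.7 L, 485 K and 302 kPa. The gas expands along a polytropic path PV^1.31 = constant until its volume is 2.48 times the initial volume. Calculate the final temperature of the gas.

366 K

Polytropic n=1.31: T₂ = T₁(V₁/V₂)^(n−1) = 485×(0.403)^0.31 = 366 K; P₂ = P₁(V₁/V₂)^n = 91.9 kPa.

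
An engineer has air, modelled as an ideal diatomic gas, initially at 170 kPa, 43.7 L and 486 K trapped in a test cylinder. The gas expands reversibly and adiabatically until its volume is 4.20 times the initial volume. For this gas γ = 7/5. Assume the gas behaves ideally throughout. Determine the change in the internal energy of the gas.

n = P₁V₁/(RT₁) = 170×43.7/(8.314×486) = 1.84 mol.
Adiabatic: TV^(γ−1) = const ⇒ T₂ = 486×(0.238)^0.400 = 274 K; PV^γ = const ⇒ P₂ = 22.8 kPa.
For an ideal gas ΔU = nCvΔT with Cv = (5/2)R = 20.8 J/(mol·K).
ΔU = 1.84×20.8×(274−486) = -8110 J.

-8110 J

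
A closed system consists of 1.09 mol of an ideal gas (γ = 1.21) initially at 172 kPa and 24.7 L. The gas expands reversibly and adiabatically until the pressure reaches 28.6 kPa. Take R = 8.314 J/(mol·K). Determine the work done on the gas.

-5410 J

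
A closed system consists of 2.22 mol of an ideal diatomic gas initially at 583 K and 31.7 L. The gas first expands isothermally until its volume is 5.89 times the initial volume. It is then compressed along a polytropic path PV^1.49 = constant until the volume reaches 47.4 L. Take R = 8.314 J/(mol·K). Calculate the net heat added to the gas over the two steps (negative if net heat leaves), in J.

23800 J

P₁ = nRT₁/V₁ = 2.22×8.314×583/31.7 = 339 kPa.
Step 1 — Isothermal: T stays 583 K; PV = const ⇒ V₂ = 187 L, P₂ = 57.6 kPa.
ΔU = 0 (ideal gas, T constant).
W = nRT ln(V₂/V₁) = 2.22×8.314×583×ln(5.89) = 19100 J.
Q = ΔU + W = 19100 J.
State after step 1: P = 57.6 kPa, V = 187 L, T = 583 K.
Step 2 — Polytropic n=1.49: T₂ = T₁(V₁/V₂)^(n−1) = 583×(3.94)^0.49 = 1140 K; P₂ = P₁(V₁/V₂)^n = 444 kPa.
W = (P₁V₁−P₂V₂)/(n−1) = (57.6×187−444×47.4)/0.49 = -21000 J.
ΔU = nCvΔT = 2.22×20.8×(1140−583) = 25800 J.
Q = ΔU + W = 4730 J.
Net over both steps: W = -1950 J, Q = 23800 J, ΔU = 25800 J.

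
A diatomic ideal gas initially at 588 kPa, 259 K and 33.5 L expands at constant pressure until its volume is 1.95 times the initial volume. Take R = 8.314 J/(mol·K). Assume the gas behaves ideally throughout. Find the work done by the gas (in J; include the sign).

n = P₁V₁/(RT₁) = 588×33.5/(8.314×259) = 9.15 mol.
Isobaric: P stays 588 kPa; V/T = const ⇒ T₂ = 505 K, V₂ = 65.3 L.
W = PΔV = 588×(65.3−33.5) kPa·L = 18700 J.

18700 J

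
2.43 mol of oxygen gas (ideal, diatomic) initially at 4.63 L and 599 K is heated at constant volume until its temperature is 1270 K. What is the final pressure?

P₁ = nRT₁/V₁ = 2.43×8.314×599/4.63 = 2610 kPa.
Isochoric: V stays 4.63 L; P/T = const ⇒ T₂ = 1270 K, P₂ = 5540 kPa.

5540 kPa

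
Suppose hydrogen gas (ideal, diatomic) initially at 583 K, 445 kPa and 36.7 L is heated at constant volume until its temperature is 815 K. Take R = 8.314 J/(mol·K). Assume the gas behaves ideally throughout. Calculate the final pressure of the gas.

622 kPa

Isochoric: V stays 36.7 L; P/T = const ⇒ T₂ = 815 K, P₂ = 622 kPa.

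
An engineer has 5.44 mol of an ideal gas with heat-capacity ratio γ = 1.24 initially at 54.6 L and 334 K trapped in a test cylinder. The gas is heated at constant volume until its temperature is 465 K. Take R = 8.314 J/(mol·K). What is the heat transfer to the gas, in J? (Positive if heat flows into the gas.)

P₁ = nRT₁/V₁ = 5.44×8.314×334/54.6 = 277 kPa.
Isochoric: V stays 54.6 L; P/T = const ⇒ T₂ = 465 K, P₂ = 385 kPa.
W = 0 (no volume change).
ΔU = nCvΔT = 5.44×34.6×(465−334) = 24700 J.
Q = ΔU = 24700 J.

24700 J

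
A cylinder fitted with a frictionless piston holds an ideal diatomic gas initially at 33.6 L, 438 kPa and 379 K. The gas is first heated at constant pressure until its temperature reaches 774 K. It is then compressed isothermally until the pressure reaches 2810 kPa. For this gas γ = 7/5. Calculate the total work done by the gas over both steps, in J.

n = P₁V₁/(RT₁) = 438×33.6/(8.314×379) = 4.67 mol.
Step 1 — Isobaric: P stays 438 kPa; V/T = const ⇒ T₂ = 774 K, V₂ = 68.6 L.
W = PΔV = 438×(68.6−33.6) kPa·L = 15300 J.
ΔU = nCvΔT = 4.67×20.8×(774−379) = 38300 J.
Q = ΔU + W = nCpΔT = 53700 J.
State after step 1: P = 438 kPa, V = 68.6 L, T = 774 K.
Step 2 — Isothermal: T stays 774 K; PV = const ⇒ V₂ = 10.7 L, P₂ = 2810 kPa.
ΔU = 0 (ideal gas, T constant).
W = nRT ln(V₂/V₁) = 4.67×8.314×774×ln(0.156) = -55900 J.
Q = ΔU + W = -55900 J.
Net over both steps: W = -40500 J, Q = -2180 J, ΔU = 38300 J.

-40500 J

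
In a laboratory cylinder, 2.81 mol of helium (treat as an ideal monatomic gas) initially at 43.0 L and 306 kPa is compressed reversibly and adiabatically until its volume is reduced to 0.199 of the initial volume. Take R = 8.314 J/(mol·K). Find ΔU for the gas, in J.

T₁ = P₁V₁/(nR) = 306×43.0/(2.81×8.314) = 563 K.
Adiabatic: TV^(γ−1) = const ⇒ T₂ = 563×(5.03)^0.667 = 1650 K; PV^γ = const ⇒ P₂ = 4510 kPa.
For an ideal gas ΔU = nCvΔT with Cv = (3/2)R = 12.5 J/(mol·K).
ΔU = 2.81×12.5×(1650−563) = 38200 J.

38200 J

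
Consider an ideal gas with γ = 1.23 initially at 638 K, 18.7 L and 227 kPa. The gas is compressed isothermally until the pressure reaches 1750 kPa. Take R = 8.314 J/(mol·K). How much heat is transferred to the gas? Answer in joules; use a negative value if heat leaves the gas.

n = P₁V₁/(RT₁) = 227×18.7/(8.314×638) = 0.800 mol.
Isothermal: T stays 638 K; PV = const ⇒ V₂ = 2.43 L, P₂ = 1750 kPa.
ΔU = 0 (ideal gas, T constant).
W = nRT ln(V₂/V₁) = 0.800×8.314×638×ln(0.130) = -8670 J.
Q = ΔU + W = -8670 J.

-8670 J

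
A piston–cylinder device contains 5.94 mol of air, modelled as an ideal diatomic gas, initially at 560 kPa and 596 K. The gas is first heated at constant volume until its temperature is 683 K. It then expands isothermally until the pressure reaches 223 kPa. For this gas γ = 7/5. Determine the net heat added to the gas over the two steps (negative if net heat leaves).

V₁ = nRT₁/P₁ = 5.94×8.314×596/560 = 52.6 L.
Step 1 — Isochoric: V stays 52.6 L; P/T = const ⇒ T₂ = 683 K, P₂ = 642 kPa.
W = 0 (no volume change).
ΔU = nCvΔT = 5.94×20.8×(683−596) = 10700 J.
Q = ΔU = 10700 J.
State after step 1: P = 642 kPa, V = 52.6 L, T = 683 K.
Step 2 — Isothermal: T stays 683 K; PV = const ⇒ V₂ = 151 L, P₂ = 223 kPa.
ΔU = 0 (ideal gas, T constant).
W = nRT ln(V₂/V₁) = 5.94×8.314×683×ln(2.88) = 35700 J.
Q = ΔU + W = 35700 J.
Net over both steps: W = 35700 J, Q = 46400 J, ΔU = 10700 J.

46400 J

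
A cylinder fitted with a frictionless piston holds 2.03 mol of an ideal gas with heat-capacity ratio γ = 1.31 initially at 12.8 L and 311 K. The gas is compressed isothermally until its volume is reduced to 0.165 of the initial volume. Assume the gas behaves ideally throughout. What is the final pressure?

P₁ = nRT₁/V₁ = 2.03×8.314×311/12.8 = 410 kPa.
Isothermal: T stays 311 K; PV = const ⇒ V₂ = 2.11 L, P₂ = 2490 kPa.

2490 kPa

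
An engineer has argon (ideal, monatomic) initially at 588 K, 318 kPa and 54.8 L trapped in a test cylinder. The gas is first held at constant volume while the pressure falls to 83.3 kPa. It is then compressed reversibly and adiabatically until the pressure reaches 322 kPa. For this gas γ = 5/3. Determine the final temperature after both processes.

n = P₁V₁/(RT₁) = 318×54.8/(8.314×588) = 3.56 mol.
Step 1 — Isochoric: V stays 54.8 L; P/T = const ⇒ T₂ = 154 K, P₂ = 83.3 kPa.
W = 0 (no volume change).
ΔU = nCvΔT = 3.56×12.5×(154−588) = -19300 J.
Q = ΔU = -19300 J.
State after step 1: P = 83.3 kPa, V = 54.8 L, T = 154 K.
Step 2 — Adiabatic: T₂/T₁ = (P₂/P₁)^((γ−1)/γ) ⇒ T₂ = 154×(3.87)^0.400 = 265 K; V₂ = 24.3 L.
ΔU = nCvΔT = 3.56×12.5×(265−154) = 4910 J.
Q = 0 for an adiabatic process, so W = −ΔU = -4910 J.
Net over both steps: W = -4910 J, Q = -19300 J, ΔU = -14400 J.

265 K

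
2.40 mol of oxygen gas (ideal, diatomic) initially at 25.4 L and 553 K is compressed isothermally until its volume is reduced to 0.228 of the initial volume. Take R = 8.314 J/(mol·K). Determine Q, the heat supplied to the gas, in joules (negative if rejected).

-16300 J

P₁ = nRT₁/V₁ = 2.40×8.314×553/25.4 = 434 kPa.
Isothermal: T stays 553 K; PV = const ⇒ V₂ = 5.79 L, P₂ = 1910 kPa.
ΔU = 0 (ideal gas, T constant).
W = nRT ln(V₂/V₁) = 2.40×8.314×553×ln(0.228) = -16300 J.
Q = ΔU + W = -16300 J.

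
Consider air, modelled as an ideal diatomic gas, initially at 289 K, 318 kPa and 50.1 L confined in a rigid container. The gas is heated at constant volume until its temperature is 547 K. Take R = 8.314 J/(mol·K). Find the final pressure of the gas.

Isochoric: V stays 50.1 L; P/T = const ⇒ T₂ = 547 K, P₂ = 602 kPa.

602 kPa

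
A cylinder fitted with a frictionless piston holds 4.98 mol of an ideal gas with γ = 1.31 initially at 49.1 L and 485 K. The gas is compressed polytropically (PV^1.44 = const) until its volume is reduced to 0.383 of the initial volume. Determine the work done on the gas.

24000 J

P₁ = nRT₁/V₁ = 4.98×8.314×485/49.1 = 409 kPa.
Polytropic n=1.44: T₂ = T₁(V₁/V₂)^(n−1) = 485×(2.61)^0.44 = 740 K; P₂ = P₁(V₁/V₂)^n = 1630 kPa.
W = (P₁V₁−P₂V₂)/(n−1) = (409×49.1−1630×18.8)/0.44 = -24000 J.
Work done on the gas = −W_by = 24000 J.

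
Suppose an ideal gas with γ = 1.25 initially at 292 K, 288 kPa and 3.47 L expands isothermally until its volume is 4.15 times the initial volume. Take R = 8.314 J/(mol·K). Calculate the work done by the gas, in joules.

1420 J

n = P₁V₁/(RT₁) = 288×3.47/(8.314×292) = 0.412 mol.
Isothermal: T stays 292 K; PV = const ⇒ V₂ = 14.4 L, P₂ = 69.4 kPa.
W = nRT ln(V₂/V₁) = 0.412×8.314×292×ln(4.15) = 1420 J.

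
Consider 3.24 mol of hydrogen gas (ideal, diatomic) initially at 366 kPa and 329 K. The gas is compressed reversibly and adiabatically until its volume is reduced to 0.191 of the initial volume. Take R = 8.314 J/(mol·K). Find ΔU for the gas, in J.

V₁ = nRT₁/P₁ = 3.24×8.314×329/366 = 24.2 L.
Adiabatic: TV^(γ−1) = const ⇒ T₂ = 329×(5.24)^0.400 = 638 K; PV^γ = const ⇒ P₂ = 3720 kPa.
For an ideal gas ΔU = nCvΔT with Cv = (5/2)R = 20.8 J/(mol·K).
ΔU = 3.24×20.8×(638−329) = 20800 J.

20800 J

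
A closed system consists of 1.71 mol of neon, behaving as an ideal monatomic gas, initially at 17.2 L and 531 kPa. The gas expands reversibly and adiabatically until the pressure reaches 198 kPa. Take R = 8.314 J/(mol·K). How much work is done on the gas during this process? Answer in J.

-4470 J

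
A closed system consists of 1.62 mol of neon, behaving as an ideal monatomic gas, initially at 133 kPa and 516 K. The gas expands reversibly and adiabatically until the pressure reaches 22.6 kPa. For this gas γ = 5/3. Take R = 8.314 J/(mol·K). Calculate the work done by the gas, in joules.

5290 J

V₁ = nRT₁/P₁ = 1.62×8.314×516/133 = 52.3 L.
Adiabatic: T₂/T₁ = (P₂/P₁)^((γ−1)/γ) ⇒ T₂ = 516×(0.170)^0.400 = 254 K; V₂ = 151 L.
ΔU = nCvΔT = 1.62×12.5×(254−516) = -5290 J.
Q = 0 for an adiabatic process, so W = −ΔU = 5290 J.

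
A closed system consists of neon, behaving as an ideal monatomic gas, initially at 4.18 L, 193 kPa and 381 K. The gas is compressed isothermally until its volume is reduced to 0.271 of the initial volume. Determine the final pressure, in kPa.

712 kPa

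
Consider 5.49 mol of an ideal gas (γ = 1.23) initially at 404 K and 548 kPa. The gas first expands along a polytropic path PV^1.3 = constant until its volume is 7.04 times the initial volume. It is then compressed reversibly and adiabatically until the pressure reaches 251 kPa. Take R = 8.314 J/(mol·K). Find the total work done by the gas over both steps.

9880 J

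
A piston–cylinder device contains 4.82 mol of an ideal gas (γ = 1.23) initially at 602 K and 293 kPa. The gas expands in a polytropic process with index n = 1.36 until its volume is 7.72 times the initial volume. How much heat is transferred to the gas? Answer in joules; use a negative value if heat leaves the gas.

-19700 J

V₁ = nRT₁/P₁ = 4.82×8.314×602/293 = 82.3 L.
Polytropic n=1.36: T₂ = T₁(V₁/V₂)^(n−1) = 602×(0.130)^0.36 = 288 K; P₂ = P₁(V₁/V₂)^n = 18.2 kPa.
W = (P₁V₁−P₂V₂)/(n−1) = (293×82.3−18.2×636)/0.36 = 34900 J.
ΔU = nCvΔT = 4.82×36.1×(288−602) = -54600 J.
Q = ΔU + W = -19700 J.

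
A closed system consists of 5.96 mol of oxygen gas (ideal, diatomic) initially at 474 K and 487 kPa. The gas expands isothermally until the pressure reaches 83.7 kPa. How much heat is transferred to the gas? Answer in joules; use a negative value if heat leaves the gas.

41400 J

V₁ = nRT₁/P₁ = 5.96×8.314×474/487 = 48.2 L.
Isothermal: T stays 474 K; PV = const ⇒ V₂ = 281 L, P₂ = 83.7 kPa.
ΔU = 0 (ideal gas, T constant).
W = nRT ln(V₂/V₁) = 5.96×8.314×474×ln(5.82) = 41400 J.
Q = ΔU + W = 41400 J.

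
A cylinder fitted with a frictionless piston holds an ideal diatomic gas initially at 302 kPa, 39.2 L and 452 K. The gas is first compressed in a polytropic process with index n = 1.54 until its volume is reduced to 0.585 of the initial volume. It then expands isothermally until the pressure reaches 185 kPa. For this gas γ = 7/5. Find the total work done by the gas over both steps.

n = P₁V₁/(RT₁) = 302×39.2/(8.314×452) = 3.15 mol.
Step 1 — Polytropic n=1.54: T₂ = T₁(V₁/V₂)^(n−1) = 452×(1.71)^0.54 = 604 K; P₂ = P₁(V₁/V₂)^n = 690 kPa.
W = (P₁V₁−P₂V₂)/(n−1) = (302×39.2−690×22.9)/0.54 = -7360 J.
ΔU = nCvΔT = 3.15×20.8×(604−452) = 9940 J.
Q = ΔU + W = 2580 J.
State after step 1: P = 690 kPa, V = 22.9 L, T = 604 K.
Step 2 — Isothermal: T stays 604 K; PV = const ⇒ V₂ = 85.5 L, P₂ = 185 kPa.
ΔU = 0 (ideal gas, T constant).
W = nRT ln(V₂/V₁) = 3.15×8.314×604×ln(3.73) = 20800 J.
Q = ΔU + W = 20800 J.
Net over both steps: W = 13400 J, Q = 23400 J, ΔU = 9940 J.

13400 J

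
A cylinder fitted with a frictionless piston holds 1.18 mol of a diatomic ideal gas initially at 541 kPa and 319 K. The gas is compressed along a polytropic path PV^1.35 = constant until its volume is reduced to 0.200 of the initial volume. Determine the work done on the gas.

6760 J

V₁ = nRT₁/P₁ = 1.18×8.314×319/541 = 5.78 L.
Polytropic n=1.35: T₂ = T₁(V₁/V₂)^(n−1) = 319×(5.00)^0.35 = 560 K; P₂ = P₁(V₁/V₂)^n = 4750 kPa.
W = (P₁V₁−P₂V₂)/(n−1) = (541×5.78−4750×1.16)/0.35 = -6760 J.
Work done on the gas = −W_by = 6760 J.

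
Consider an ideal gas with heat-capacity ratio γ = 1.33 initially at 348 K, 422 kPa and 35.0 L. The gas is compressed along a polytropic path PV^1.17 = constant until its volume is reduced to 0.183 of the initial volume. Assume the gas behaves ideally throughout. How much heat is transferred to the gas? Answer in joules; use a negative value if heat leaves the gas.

-14100 J

n = P₁V₁/(RT₁) = 422×35.0/(8.314×348) = 5.10 mol.
Polytropic n=1.17: T₂ = T₁(V₁/V₂)^(n−1) = 348×(5.46)^0.17 = 464 K; P₂ = P₁(V₁/V₂)^n = 3080 kPa.
W = (P₁V₁−P₂V₂)/(n−1) = (422×35.0−3080×6.41)/0.17 = -29100 J.
ΔU = nCvΔT = 5.10×25.2×(464−348) = 15000 J.
Q = ΔU + W = -14100 J.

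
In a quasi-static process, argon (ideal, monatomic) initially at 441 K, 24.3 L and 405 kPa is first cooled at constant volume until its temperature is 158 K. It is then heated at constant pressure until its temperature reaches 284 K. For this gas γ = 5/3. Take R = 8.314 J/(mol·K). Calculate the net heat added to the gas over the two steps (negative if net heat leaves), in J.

-2440 J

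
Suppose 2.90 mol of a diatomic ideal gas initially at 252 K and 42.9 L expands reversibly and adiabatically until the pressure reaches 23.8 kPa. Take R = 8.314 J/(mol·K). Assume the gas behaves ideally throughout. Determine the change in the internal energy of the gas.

-6060 J

P₁ = nRT₁/V₁ = 2.90×8.314×252/42.9 = 142 kPa.
Adiabatic: T₂/T₁ = (P₂/P₁)^((γ−1)/γ) ⇒ T₂ = 252×(0.168)^0.286 = 151 K; V₂ = 153 L.
For an ideal gas ΔU = nCvΔT with Cv = (5/2)R = 20.8 J/(mol·K).
ΔU = 2.90×20.8×(151−252) = -6060 J.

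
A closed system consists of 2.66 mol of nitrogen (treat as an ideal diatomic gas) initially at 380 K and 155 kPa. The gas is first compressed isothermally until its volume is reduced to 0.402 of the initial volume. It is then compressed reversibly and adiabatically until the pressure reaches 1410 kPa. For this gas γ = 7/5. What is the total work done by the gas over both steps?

V₁ = nRT₁/P₁ = 2.66×8.314×380/155 = 54.2 L.
Step 1 — Isothermal: T stays 380 K; PV = const ⇒ V₂ = 21.8 L, P₂ = 386 kPa.
ΔU = 0 (ideal gas, T constant).
W = nRT ln(V₂/V₁) = 2.66×8.314×380×ln(0.402) = -7660 J.
Q = ΔU + W = -7660 J.
State after step 1: P = 386 kPa, V = 21.8 L, T = 380 K.
Step 2 — Adiabatic: T₂/T₁ = (P₂/P₁)^((γ−1)/γ) ⇒ T₂ = 380×(3.66)^0.286 = 550 K; V₂ = 8.63 L.
ΔU = nCvΔT = 2.66×20.8×(550−380) = 9420 J.
Q = 0 for an adiabatic process, so W = −ΔU = -9420 J.
Net over both steps: W = -17100 J, Q = -7660 J, ΔU = 9420 J.

-17100 J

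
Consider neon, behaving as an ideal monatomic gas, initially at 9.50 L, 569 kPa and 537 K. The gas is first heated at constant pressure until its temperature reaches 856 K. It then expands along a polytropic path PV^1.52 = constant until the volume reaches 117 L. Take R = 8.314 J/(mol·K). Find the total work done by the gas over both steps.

n = P₁V₁/(RT₁) = 569×9.50/(8.314×537) = 1.21 mol.
Step 1 — Isobaric: P stays 569 kPa; V/T = const ⇒ T₂ = 856 K, V₂ = 15.1 L.
W = PΔV = 569×(15.1−9.50) kPa·L = 3210 J.
ΔU = nCvΔT = 1.21×12.5×(856−537) = 4820 J.
Q = ΔU + W = nCpΔT = 8030 J.
State after step 1: P = 569 kPa, V = 15.1 L, T = 856 K.
Step 2 — Polytropic n=1.52: T₂ = T₁(V₁/V₂)^(n−1) = 856×(0.129)^0.52 = 296 K; P₂ = P₁(V₁/V₂)^n = 25.4 kPa.
W = (P₁V₁−P₂V₂)/(n−1) = (569×15.1−25.4×117)/0.52 = 10800 J.
ΔU = nCvΔT = 1.21×12.5×(296−856) = -8460 J.
Q = ΔU + W = 2390 J.
Net over both steps: W = 14100 J, Q = 10400 J, ΔU = -3640 J.

14100 J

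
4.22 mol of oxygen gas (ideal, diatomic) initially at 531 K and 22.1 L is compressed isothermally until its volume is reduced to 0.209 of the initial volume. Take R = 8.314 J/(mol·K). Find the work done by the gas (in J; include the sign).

-29200 J

P₁ = nRT₁/V₁ = 4.22×8.314×531/22.1 = 843 kPa.
Isothermal: T stays 531 K; PV = const ⇒ V₂ = 4.62 L, P₂ = 4030 kPa.
W = nRT ln(V₂/V₁) = 4.22×8.314×531×ln(0.209) = -29200 J.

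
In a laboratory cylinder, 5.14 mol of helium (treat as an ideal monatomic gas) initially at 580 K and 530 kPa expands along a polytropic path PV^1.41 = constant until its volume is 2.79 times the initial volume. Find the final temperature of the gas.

381 K

V₁ = nRT₁/P₁ = 5.14×8.314×580/530 = 46.8 L.
Polytropic n=1.41: T₂ = T₁(V₁/V₂)^(n−1) = 580×(0.358)^0.41 = 381 K; P₂ = P₁(V₁/V₂)^n = 125 kPa.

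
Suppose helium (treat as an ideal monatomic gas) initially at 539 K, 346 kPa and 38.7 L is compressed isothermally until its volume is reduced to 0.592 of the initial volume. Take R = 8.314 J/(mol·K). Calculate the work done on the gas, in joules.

n = P₁V₁/(RT₁) = 346×38.7/(8.314×539) = 2.99 mol.
Isothermal: T stays 539 K; PV = const ⇒ V₂ = 22.9 L, P₂ = 584 kPa.
W = nRT ln(V₂/V₁) = 2.99×8.314×539×ln(0.592) = -7020 J.
Work done on the gas = −W_by = 7020 J.

7020 J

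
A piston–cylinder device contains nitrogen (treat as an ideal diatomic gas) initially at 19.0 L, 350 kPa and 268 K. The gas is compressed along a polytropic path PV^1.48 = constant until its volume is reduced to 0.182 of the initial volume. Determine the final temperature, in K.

Polytropic n=1.48: T₂ = T₁(V₁/V₂)^(n−1) = 268×(5.49)^0.48 = 607 K; P₂ = P₁(V₁/V₂)^n = 4360 kPa.

607 K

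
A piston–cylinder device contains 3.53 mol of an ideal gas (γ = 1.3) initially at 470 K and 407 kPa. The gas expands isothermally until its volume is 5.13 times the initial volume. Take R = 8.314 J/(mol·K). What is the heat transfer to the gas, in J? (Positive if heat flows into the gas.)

22600 J

V₁ = nRT₁/P₁ = 3.53×8.314×470/407 = 33.9 L.
Isothermal: T stays 470 K; PV = const ⇒ V₂ = 174 L, P₂ = 79.3 kPa.
ΔU = 0 (ideal gas, T constant).
W = nRT ln(V₂/V₁) = 3.53×8.314×470×ln(5.13) = 22600 J.
Q = ΔU + W = 22600 J.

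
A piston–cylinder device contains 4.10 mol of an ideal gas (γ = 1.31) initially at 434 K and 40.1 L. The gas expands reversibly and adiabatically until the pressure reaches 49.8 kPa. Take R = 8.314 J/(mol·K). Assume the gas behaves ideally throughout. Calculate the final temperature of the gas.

P₁ = nRT₁/V₁ = 4.10×8.314×434/40.1 = 369 kPa.
Adiabatic: T₂/T₁ = (P₂/P₁)^((γ−1)/γ) ⇒ T₂ = 434×(0.135)^0.237 = 270 K; V₂ = 185 L.

270 K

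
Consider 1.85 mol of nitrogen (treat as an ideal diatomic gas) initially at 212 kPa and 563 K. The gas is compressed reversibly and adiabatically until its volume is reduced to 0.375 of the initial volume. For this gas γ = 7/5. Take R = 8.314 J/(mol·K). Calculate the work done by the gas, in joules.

V₁ = nRT₁/P₁ = 1.85×8.314×563/212 = 40.8 L.
Adiabatic: TV^(γ−1) = const ⇒ T₂ = 563×(2.67)^0.400 = 833 K; PV^γ = const ⇒ P₂ = 837 kPa.
ΔU = nCvΔT = 1.85×20.8×(833−563) = 10400 J.
Q = 0 for an adiabatic process, so W = −ΔU = -10400 J.

-10400 J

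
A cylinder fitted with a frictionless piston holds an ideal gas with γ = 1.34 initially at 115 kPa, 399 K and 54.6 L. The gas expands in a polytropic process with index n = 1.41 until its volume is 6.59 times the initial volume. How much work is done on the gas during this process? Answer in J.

n = P₁V₁/(RT₁) = 115×54.6/(8.314×399) = 1.89 mol.
Polytropic n=1.41: T₂ = T₁(V₁/V₂)^(n−1) = 399×(0.152)^0.41 = 184 K; P₂ = P₁(V₁/V₂)^n = 8.06 kPa.
W = (P₁V₁−P₂V₂)/(n−1) = (115×54.6−8.06×360)/0.41 = 8250 J.
Work done on the gas = −W_by = -8250 J.

-8250 J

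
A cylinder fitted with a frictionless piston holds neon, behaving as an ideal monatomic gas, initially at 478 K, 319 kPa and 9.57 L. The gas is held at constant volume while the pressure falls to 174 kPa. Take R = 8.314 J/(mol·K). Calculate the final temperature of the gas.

261 K

Isochoric: V stays 9.57 L; P/T = const ⇒ T₂ = 261 K, P₂ = 174 kPa.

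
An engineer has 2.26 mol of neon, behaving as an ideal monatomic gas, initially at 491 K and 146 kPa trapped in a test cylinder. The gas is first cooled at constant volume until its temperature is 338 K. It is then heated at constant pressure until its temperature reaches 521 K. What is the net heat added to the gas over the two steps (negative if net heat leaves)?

4280 J

V₁ = nRT₁/P₁ = 2.26×8.314×491/146 = 63.2 L.
Step 1 — Isochoric: V stays 63.2 L; P/T = const ⇒ T₂ = 338 K, P₂ = 101 kPa.
W = 0 (no volume change).
ΔU = nCvΔT = 2.26×12.5×(338−491) = -4310 J.
Q = ΔU = -4310 J.
State after step 1: P = 101 kPa, V = 63.2 L, T = 338 K.
Step 2 — Isobaric: P stays 101 kPa; V/T = const ⇒ T₂ = 521 K, V₂ = 97.4 L.
W = PΔV = 101×(97.4−63.2) kPa·L = 3440 J.
ΔU = nCvΔT = 2.26×12.5×(521−338) = 5160 J.
Q = ΔU + W = nCpΔT = 8600 J.
Net over both steps: W = 3440 J, Q = 4280 J, ΔU = 846 J.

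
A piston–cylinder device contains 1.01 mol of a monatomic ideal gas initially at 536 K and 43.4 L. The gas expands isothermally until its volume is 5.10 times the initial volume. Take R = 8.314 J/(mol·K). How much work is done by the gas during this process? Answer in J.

7330 J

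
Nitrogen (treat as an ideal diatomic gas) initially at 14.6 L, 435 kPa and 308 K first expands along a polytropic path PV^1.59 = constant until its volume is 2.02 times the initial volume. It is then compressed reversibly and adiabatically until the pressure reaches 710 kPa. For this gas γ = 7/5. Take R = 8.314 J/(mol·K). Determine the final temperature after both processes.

n = P₁V₁/(RT₁) = 435×14.6/(8.314×308) = 2.48 mol.
Step 1 — Polytropic n=1.59: T₂ = T₁(V₁/V₂)^(n−1) = 308×(0.495)^0.59 = 203 K; P₂ = P₁(V₁/V₂)^n = 142 kPa.
W = (P₁V₁−P₂V₂)/(n−1) = (435×14.6−142×29.5)/0.59 = 3660 J.
ΔU = nCvΔT = 2.48×20.8×(203−308) = -5390 J.
Q = ΔU + W = -1740 J.
State after step 1: P = 142 kPa, V = 29.5 L, T = 203 K.
Step 2 — Adiabatic: T₂/T₁ = (P₂/P₁)^((γ−1)/γ) ⇒ T₂ = 203×(4.99)^0.286 = 322 K; V₂ = 9.35 L.
ΔU = nCvΔT = 2.48×20.8×(322−203) = 6110 J.
Q = 0 for an adiabatic process, so W = −ΔU = -6110 J.
Net over both steps: W = -2460 J, Q = -1740 J, ΔU = 723 J.

322 K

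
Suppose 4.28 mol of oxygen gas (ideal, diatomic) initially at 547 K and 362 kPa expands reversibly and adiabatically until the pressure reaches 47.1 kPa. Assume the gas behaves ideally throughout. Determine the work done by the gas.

21500 J

V₁ = nRT₁/P₁ = 4.28×8.314×547/362 = 53.8 L.
Adiabatic: T₂/T₁ = (P₂/P₁)^((γ−1)/γ) ⇒ T₂ = 547×(0.130)^0.286 = 305 K; V₂ = 231 L.
ΔU = nCvΔT = 4.28×20.8×(305−547) = -21500 J.
Q = 0 for an adiabatic process, so W = −ΔU = 21500 J.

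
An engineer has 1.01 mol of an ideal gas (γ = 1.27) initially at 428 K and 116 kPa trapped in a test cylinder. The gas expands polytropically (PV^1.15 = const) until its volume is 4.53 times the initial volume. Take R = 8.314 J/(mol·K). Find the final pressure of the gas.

V₁ = nRT₁/P₁ = 1.01×8.314×428/116 = 31.0 L.
Polytropic n=1.15: T₂ = T₁(V₁/V₂)^(n−1) = 428×(0.221)^0.15 = 341 K; P₂ = P₁(V₁/V₂)^n = 20.4 kPa.

20.4 kPa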